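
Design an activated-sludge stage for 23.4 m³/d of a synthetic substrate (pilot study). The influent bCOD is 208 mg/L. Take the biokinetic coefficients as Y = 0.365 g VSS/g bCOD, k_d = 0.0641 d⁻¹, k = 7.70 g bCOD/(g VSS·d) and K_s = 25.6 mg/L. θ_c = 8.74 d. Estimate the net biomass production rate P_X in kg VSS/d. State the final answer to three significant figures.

Effluent substrate depends only on kinetics and SRT: S = K_s(1 + k_d θ_c) / [θ_c(Yk − k_d) − 1] = 25.6 × (1 + 0.0641 × 8.74) / [8.74 × (0.365 × 7.70 − 0.0641) − 1] = 39.94 / 23.00 = 1.736 mg/L.
Correct the yield for decay: Y_obs = Y/(1 + k_d θ_c) = 0.365 / (1 + 0.0641 × 8.74) = 0.365 / 1.560 = 0.2339.
Substrate removed = Q·(S₀ − S) = 23.4 m³/d × (208 − 1.74) g/m³ = 4.83×10^3 g/d = 4.826 kg/d.
P_X = Y_obs · Q(S₀ − S) = 0.2339 × 4.826 = 1.129 kg VSS/d.

P_X ≈ 1.13 kg VSS/d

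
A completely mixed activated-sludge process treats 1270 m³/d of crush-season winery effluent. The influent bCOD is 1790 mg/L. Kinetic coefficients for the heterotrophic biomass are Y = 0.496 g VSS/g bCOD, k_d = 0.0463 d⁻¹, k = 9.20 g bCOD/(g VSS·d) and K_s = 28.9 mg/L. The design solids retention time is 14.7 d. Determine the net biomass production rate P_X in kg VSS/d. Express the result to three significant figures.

P_X ≈ 671 kg VSS/d

Effluent substrate depends only on kinetics and SRT: S = K_s(1 + k_d θ_c) / [θ_c(Yk − k_d) − 1] = 28.9 × (1 + 0.0463 × 14.7) / [14.7 × (0.496 × 9.20 − 0.0463) − 1] = 48.57 / 65.40 = 0.7427 mg/L.
Y_obs = Y / (1 + k_d θ_c) = 0.496 / (1 + 0.0463 × 14.7) = 0.496 / 1.681 = 0.2951.
Mass of bCOD removed per day: Q(S₀ − S) = 1270 × 1789 g/m³ = 2272 kg/d.
Biomass produced: P_X = Y_obs·Q·ΔS = 0.2951 × 2272 ≈ 670.6 kg VSS/d.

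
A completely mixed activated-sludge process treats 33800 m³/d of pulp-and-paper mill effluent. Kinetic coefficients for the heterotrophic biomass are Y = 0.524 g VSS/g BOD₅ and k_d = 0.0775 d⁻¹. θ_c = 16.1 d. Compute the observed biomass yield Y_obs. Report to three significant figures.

Y_obs ≈ 0.233 g VSS/g BOD₅

Observed yield with endogenous decay: Y_obs = Y / (1 + k_d·θ_c) = 0.524 / (1 + 0.0775 × 16.1) = 0.524 / 2.248 = 0.2331 g VSS/g BOD₅.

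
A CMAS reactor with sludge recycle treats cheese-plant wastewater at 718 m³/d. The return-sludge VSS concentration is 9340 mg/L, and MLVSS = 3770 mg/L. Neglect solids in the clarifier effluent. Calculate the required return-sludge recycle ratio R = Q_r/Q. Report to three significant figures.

R ≈ 0.677

Solids balance on the clarifier gives (1+R)X = R·X_r, so R = X/(X_r − X) = 3770 / (9340 − 3770) = 0.6768.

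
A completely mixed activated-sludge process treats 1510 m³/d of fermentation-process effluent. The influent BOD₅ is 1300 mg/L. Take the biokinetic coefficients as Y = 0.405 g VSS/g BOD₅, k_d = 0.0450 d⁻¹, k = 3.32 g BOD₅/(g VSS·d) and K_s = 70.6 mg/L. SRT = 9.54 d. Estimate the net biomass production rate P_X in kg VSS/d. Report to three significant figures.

P_X ≈ 552 kg VSS/d

Effluent substrate depends only on kinetics and SRT: S = K_s(1 + k_d θ_c) / [θ_c(Yk − k_d) − 1] = 70.6 × (1 + 0.0450 × 9.54) / [9.54 × (0.405 × 3.32 − 0.0450) − 1] = 100.9 / 11.40 = 8.853 mg/L.
Observed yield with endogenous decay: Y_obs = Y / (1 + k_d·θ_c) = 0.405 / (1 + 0.0450 × 9.54) = 0.405 / 1.429 = 0.2834 g VSS/g BOD₅.
Substrate removed = Q·(S₀ − S) = 1510 m³/d × (1300 − 8.85) g/m³ = 1.95×10^6 g/d = 1950 kg/d.
So the net sludge growth is P_X = 0.2834 × 1950 = 552.4 kg VSS/d.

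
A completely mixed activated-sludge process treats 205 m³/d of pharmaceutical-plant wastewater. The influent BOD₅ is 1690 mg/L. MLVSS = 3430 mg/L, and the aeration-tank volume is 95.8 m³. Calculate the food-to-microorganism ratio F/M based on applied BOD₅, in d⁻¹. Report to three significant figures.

F/M ≈ 1.05 d⁻¹

F/M = applied load / biomass = Q·S₀/(V·X) = 205 × 1690 / (95.80 × 3430) = 1.054 d⁻¹.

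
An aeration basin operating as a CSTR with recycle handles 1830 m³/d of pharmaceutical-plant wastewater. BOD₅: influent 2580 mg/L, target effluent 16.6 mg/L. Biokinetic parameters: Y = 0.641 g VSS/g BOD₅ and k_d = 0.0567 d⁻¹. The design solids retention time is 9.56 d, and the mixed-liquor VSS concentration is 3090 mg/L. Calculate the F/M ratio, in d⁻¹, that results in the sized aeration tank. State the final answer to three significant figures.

F/M ≈ 0.253 d⁻¹

From the SRT design equation V = Y Q (S₀−S) θ_c / [X (1 + k_d θ_c)] = 0.641 × 1830 × (2580 − 16.6) × 9.56 / [3090 × (1 + 0.0567 × 9.56)] = 2.87×10^7 / 4765 = 6033 m³.
F/M = applied load / biomass = Q·S₀/(V·X) = 1830 × 2580 / (6033 × 3090) = 0.2533 d⁻¹.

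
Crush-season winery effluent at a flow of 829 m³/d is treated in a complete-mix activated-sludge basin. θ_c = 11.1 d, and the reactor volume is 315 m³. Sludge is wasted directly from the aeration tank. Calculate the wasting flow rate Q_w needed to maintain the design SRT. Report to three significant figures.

Q_w ≈ 28.4 m³/d

For wasting at MLVSS concentration, Q_w = V/θ_c = 315.0/11.1 = 28.38 m³/d.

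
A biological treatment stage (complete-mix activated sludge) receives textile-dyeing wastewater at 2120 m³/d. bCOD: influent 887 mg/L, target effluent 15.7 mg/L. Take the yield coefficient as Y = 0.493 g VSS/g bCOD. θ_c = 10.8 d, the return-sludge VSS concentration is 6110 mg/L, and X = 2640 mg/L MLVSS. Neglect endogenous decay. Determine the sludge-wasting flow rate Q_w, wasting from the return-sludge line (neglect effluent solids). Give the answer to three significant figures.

Biomass mass balance (decay neglected): V·X = Y·Q·(S₀ − S)·θ_c, so V = 0.493 × 2120 × (887 − 15.7) × 10.8 / 2640 = 3725 m³.
Wasting from the return line (neglecting effluent solids): Q_w = V·X / (θ_c·X_r) = 3725 × 2640 / (10.8 × 6110) = 149.0 m³/d.

Q_w ≈ 149 m³/d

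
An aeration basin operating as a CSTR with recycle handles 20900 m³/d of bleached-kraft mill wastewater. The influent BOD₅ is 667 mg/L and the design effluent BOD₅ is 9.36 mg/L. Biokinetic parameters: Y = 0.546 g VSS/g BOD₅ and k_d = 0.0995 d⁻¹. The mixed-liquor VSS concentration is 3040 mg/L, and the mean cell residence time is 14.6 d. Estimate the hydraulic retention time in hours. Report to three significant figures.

τ ≈ 16.9 h

Steady-state biomass mass balance: V·X·(1 + k_d·θ_c) = Y·Q·(S₀ − S)·θ_c, so V = 0.546 × 20900 × (667 − 9.36) × 14.6 / [3040 × (1 + 0.0995 × 14.6)] = 1.1×10^8 / 7456 = 14695 m³.
HRT = V/Q = 14695 m³ / 20900 m³·d⁻¹ = 0.7031 d × 24 = 16.87 h.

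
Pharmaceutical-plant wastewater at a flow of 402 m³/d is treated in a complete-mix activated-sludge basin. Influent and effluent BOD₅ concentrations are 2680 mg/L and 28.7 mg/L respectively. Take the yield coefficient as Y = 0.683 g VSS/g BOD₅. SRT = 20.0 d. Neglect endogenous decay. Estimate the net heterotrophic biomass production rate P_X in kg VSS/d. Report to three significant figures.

P_X ≈ 728 kg VSS/d

No decay correction is needed, so Y_obs = Y = 0.683.
Mass of BOD₅ removed per day: Q(S₀ − S) = 402 × 2651 g/m³ = 1066 kg/d.
So the net sludge growth is P_X = 0.6830 × 1066 = 728.0 kg VSS/d.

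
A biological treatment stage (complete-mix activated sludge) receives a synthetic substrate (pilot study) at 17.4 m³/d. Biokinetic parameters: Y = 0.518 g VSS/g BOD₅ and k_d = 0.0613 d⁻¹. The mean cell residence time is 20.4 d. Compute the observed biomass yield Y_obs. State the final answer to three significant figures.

Y_obs ≈ 0.230 g VSS/g BOD₅

The observed yield is Y_obs = Y/(1 + k_d·θ_c) = 0.518 / (1 + 0.0613 × 20.4) = 0.518 / 2.251 = 0.2302 g VSS per g BOD₅ removed.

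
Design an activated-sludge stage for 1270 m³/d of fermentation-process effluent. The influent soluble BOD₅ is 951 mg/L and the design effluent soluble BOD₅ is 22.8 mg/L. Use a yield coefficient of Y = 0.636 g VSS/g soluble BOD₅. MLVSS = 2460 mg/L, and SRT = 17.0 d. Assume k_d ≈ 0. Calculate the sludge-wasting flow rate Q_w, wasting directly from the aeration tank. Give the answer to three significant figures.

Q_w ≈ 305 m³/d

With k_d = 0 the design equation reduces to V = Y Q (S₀−S) θ_c / X = 0.636 × 1270 × (951 − 22.8) × 17.0 / 2460 = 5181 m³.
With mixed-liquor wasting, θ_c = V/Q_w, so Q_w = V/θ_c = 5181/17.0 = 304.8 m³/d.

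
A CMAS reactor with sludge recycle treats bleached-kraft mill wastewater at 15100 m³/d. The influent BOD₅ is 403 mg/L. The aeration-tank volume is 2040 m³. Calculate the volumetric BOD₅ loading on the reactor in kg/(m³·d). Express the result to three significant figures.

Applied BOD₅ load per unit volume = Q·S₀/V = (15100 × 403/1000)/2040 = 2.983 kg BOD₅·m⁻³·d⁻¹.

L_v ≈ 2.98 kg BOD₅/(m³·d)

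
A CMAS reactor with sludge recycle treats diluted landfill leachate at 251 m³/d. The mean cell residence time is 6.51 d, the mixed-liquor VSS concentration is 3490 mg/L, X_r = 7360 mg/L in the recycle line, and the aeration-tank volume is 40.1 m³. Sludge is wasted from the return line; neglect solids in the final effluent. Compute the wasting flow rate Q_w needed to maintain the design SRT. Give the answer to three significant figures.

Q_w ≈ 2.92 m³/d

Q_w = (V·X)/(θ_c X_r) = 40.10 × 3490 / (6.51 × 7360) = 2.921 m³/d.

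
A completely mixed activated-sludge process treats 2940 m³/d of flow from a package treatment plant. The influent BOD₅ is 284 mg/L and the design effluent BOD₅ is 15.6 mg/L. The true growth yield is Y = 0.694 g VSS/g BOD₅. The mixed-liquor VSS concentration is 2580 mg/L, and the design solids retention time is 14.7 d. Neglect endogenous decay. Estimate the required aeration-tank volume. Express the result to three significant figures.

With k_d = 0 the design equation reduces to V = Y Q (S₀−S) θ_c / X = 0.694 × 2940 × (284 − 15.6) × 14.7 / 2580 = 3120 m³.

V ≈ 3120 m³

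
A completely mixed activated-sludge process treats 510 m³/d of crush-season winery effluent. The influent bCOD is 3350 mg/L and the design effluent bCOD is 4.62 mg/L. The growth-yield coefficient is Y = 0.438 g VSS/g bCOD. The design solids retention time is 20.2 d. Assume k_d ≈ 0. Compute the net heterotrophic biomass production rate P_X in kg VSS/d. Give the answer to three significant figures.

No decay correction is needed, so Y_obs = Y = 0.438.
Q·(S₀ − S) = 510 × (3350 − 4.62) × 10⁻³ = 1706 kg/d removed.
P_X = Y_obs · Q(S₀ − S) = 0.4380 × 1706 = 747.3 kg VSS/d.

P_X ≈ 747 kg VSS/d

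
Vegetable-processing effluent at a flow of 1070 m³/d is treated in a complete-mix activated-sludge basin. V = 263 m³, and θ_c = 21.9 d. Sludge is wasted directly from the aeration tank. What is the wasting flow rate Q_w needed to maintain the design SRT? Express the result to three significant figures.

Q_w ≈ 12.0 m³/d

With mixed-liquor wasting, θ_c = V/Q_w, so Q_w = V/θ_c = 263.0/21.9 = 12.01 m³/d.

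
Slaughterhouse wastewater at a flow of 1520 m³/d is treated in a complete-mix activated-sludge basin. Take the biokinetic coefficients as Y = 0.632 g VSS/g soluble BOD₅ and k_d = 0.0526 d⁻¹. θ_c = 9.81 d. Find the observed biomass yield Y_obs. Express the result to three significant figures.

Y_obs ≈ 0.417 g VSS/g soluble BOD₅

Y_obs = Y / (1 + k_d θ_c) = 0.632 / (1 + 0.0526 × 9.81) = 0.632 / 1.516 = 0.4169.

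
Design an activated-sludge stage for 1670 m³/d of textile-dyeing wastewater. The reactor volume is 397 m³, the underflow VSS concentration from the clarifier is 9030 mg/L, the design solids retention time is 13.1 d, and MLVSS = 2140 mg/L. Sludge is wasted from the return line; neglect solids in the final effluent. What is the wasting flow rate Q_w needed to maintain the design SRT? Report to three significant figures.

Wasting from the return line (neglecting effluent solids): Q_w = V·X / (θ_c·X_r) = 397.0 × 2140 / (13.1 × 9030) = 7.182 m³/d.

Q_w ≈ 7.18 m³/d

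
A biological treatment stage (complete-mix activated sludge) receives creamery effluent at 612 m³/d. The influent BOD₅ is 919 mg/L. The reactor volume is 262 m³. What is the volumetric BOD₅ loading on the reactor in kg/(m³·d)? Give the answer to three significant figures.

L_v ≈ 2.15 kg BOD₅/(m³·d)

Volumetric loading L_v = Q·S₀ / V = 612 × 919 g/m³ / 262.0 m³ = 2147 g/(m³·d) = 2.147 kg BOD₅/(m³·d).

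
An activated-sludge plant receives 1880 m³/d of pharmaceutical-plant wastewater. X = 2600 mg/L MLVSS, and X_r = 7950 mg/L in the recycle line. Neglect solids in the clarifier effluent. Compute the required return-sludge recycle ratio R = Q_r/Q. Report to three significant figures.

R ≈ 0.486

Mass balance around the secondary clarifier (neglecting effluent solids): R = X / (X_r − X) = 2600 / (7950 − 2600) = 0.4860.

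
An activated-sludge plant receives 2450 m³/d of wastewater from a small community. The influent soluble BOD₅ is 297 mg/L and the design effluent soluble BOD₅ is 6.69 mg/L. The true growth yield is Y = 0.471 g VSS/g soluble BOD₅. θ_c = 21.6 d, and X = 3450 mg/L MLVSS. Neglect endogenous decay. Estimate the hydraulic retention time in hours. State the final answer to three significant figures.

With k_d = 0 the design equation reduces to V = Y Q (S₀−S) θ_c / X = 0.471 × 2450 × (297 − 6.69) × 21.6 / 3450 = 2097 m³.
Hydraulic retention time τ = V/Q = 2097 / 2450 = 0.8561 d = 20.55 h.

τ ≈ 20.5 h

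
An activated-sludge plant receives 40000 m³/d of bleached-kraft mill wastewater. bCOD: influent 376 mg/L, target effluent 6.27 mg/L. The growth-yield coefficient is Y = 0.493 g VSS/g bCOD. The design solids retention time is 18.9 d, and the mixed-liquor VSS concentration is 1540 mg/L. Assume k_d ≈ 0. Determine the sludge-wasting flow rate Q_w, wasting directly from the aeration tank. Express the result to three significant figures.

Q_w ≈ 4730 m³/d

With k_d = 0 the design equation reduces to V = Y Q (S₀−S) θ_c / X = 0.493 × 40000 × (376 − 6.27) × 18.9 / 1540 = 89481 m³.
For wasting at MLVSS concentration, Q_w = V/θ_c = 89481/18.9 = 4734 m³/d.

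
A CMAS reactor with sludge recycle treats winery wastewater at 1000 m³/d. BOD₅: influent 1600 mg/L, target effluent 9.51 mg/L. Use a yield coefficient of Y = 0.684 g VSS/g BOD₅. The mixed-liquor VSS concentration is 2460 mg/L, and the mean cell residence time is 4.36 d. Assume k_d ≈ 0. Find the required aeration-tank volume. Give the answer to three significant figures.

With k_d = 0 the design equation reduces to V = Y Q (S₀−S) θ_c / X = 0.684 × 1000 × (1600 − 9.51) × 4.36 / 2460 = 1928 m³.

V ≈ 1930 m³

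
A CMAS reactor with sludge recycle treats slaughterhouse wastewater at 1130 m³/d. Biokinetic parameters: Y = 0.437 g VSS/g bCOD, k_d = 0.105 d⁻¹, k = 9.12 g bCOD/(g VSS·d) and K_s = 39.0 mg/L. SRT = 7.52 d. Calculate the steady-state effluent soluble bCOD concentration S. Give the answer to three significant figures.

S ≈ 2.48 mg/L

Effluent substrate depends only on kinetics and SRT: S = K_s(1 + k_d θ_c) / [θ_c(Yk − k_d) − 1] = 39.0 × (1 + 0.105 × 7.52) / [7.52 × (0.437 × 9.12 − 0.105) − 1] = 69.79 / 28.18 = 2.477 mg/L.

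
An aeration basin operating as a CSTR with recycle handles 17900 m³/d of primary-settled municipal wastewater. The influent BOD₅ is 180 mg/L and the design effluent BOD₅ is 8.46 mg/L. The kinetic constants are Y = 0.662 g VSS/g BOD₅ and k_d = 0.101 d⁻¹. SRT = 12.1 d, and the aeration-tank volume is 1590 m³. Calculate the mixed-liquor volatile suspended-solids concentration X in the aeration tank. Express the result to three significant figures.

X = Y·Q·ΔS·θ_c / [V·(1 + k_d θ_c)] = 0.662 × 17900 × (180 − 8.46) × 12.1 / [1590 × (1 + 0.101 × 12.1)] = 6961 mg/L.

X ≈ 6960 mg/L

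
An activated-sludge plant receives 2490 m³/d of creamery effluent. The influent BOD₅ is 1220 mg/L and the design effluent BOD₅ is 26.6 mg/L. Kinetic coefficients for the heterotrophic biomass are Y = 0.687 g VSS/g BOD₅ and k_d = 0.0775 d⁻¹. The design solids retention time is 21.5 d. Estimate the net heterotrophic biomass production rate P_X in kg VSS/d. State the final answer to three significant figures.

Y_obs = Y / (1 + k_d θ_c) = 0.687 / (1 + 0.0775 × 21.5) = 0.687 / 2.666 = 0.2577.
Substrate removed = Q·(S₀ − S) = 2490 m³/d × (1220 − 26.6) g/m³ = 2.97×10^6 g/d = 2972 kg/d.
P_X = Y_obs · Q(S₀ − S) = 0.2577 × 2972 = 765.7 kg VSS/d.

P_X ≈ 766 kg VSS/d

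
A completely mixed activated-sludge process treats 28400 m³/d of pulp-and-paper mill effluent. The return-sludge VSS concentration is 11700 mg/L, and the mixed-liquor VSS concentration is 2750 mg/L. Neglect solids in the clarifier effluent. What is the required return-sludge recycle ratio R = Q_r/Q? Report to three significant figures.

R = Q_r/Q = X/(X_r − X) = 2750 / (11700 − 2750) = 0.3073.

R ≈ 0.307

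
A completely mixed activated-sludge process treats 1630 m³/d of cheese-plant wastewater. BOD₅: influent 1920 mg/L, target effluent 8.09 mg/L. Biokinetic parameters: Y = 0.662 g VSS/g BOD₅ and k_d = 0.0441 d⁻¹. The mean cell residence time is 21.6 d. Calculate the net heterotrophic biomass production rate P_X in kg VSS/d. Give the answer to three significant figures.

P_X ≈ 1060 kg VSS/d

Observed yield with endogenous decay: Y_obs = Y / (1 + k_d·θ_c) = 0.662 / (1 + 0.0441 × 21.6) = 0.662 / 1.953 = 0.3390 g VSS/g BOD₅.
Q·(S₀ − S) = 1630 × (1920 − 8.09) × 10⁻³ = 3116 kg/d removed.
Net biomass production P_X = Y_obs × Q·(S₀ − S) = 0.3390 × 3116 = 1057 kg VSS/d.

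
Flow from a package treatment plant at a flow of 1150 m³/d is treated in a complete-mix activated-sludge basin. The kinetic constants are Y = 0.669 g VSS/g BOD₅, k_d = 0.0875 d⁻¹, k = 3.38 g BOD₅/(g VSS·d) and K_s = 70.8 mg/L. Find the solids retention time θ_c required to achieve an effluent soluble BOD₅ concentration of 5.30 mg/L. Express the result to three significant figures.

θ_c ≈ 14.3 d

From 1/θ_c = Y·k·S/(K_s + S) − k_d: Y·k·S/(K_s+S) = 0.669 × 3.38 × 5.30 / (70.8 + 5.30) = 0.1575 d⁻¹.
Then 1/θ_c = μ − k_d = 0.1575 − 0.0875 = 0.06998 d⁻¹, giving θ_c = 14.29 d.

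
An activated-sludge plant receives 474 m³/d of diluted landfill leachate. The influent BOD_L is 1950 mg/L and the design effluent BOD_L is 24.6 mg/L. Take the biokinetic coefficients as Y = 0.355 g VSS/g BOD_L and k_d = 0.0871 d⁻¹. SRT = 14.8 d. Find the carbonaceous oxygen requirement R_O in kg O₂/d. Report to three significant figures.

R_O ≈ 712 kg O₂/d

Correct the yield for decay: Y_obs = Y/(1 + k_d θ_c) = 0.355 / (1 + 0.0871 × 14.8) = 0.355 / 2.289 = 0.1551.
Q·(S₀ − S) = 474 × (1950 − 24.6) × 10⁻³ = 912.6 kg/d removed.
P_X = Y_obs·Q·(S₀ − S) = 0.1551 × 912.6 = 141.5 kg VSS/d.
R_O = Q·ΔS − 1.42 P_X = 912.6 − 201.0 = 711.7 kg O₂/d.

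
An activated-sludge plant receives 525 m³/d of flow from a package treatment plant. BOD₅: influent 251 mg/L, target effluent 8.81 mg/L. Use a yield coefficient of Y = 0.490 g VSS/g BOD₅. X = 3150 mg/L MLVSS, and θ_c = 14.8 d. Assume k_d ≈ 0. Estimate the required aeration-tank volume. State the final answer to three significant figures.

V ≈ 293 m³

With k_d = 0 the design equation reduces to V = Y Q (S₀−S) θ_c / X = 0.490 × 525 × (251 − 8.81) × 14.8 / 3150 = 292.7 m³.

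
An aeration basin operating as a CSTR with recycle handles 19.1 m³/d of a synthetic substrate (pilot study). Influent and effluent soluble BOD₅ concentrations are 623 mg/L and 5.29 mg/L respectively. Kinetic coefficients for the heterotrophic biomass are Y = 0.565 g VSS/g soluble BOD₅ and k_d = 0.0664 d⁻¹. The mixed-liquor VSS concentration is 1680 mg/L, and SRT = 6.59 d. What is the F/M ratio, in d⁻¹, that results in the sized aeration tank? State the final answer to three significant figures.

F/M ≈ 0.389 d⁻¹

From the SRT design equation V = Y Q (S₀−S) θ_c / [X (1 + k_d θ_c)] = 0.565 × 19.1 × (623 − 5.29) × 6.59 / [1680 × (1 + 0.0664 × 6.59)] = 4.39×10^4 / 2415 = 18.19 m³.
F/M = Q·S₀ / (V·X) = 19.1 × 623 / (18.19 × 1680) = 0.3894 g soluble BOD₅·(g VSS·d)⁻¹.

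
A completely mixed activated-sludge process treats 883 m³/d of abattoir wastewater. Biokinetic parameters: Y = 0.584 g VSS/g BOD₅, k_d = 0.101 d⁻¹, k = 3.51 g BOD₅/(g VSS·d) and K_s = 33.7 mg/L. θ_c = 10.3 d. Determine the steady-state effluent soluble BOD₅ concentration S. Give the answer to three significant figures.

S ≈ 3.60 mg/L

From the Monod/SRT balance for a CMAS, S = K_s·(1+k_d θ_c)/[θ_c·(Y k − k_d) − 1] = 33.7 × (1 + 0.101 × 10.3) / [10.3 × (0.584 × 3.51 − 0.101) − 1] = 68.76 / 19.07 = 3.605 mg/L.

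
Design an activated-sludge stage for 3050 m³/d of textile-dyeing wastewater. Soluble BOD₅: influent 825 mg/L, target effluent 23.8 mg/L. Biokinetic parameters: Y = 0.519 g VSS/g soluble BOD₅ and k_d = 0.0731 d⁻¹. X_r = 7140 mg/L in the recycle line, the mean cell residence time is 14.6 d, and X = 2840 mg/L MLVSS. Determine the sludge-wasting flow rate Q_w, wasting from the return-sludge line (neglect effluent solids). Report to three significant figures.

From the SRT design equation V = Y Q (S₀−S) θ_c / [X (1 + k_d θ_c)] = 0.519 × 3050 × (825 − 23.8) × 14.6 / [2840 × (1 + 0.0731 × 14.6)] = 1.85×10^7 / 5871 = 3154 m³.
Wasting from the return line (neglecting effluent solids): Q_w = V·X / (θ_c·X_r) = 3154 × 2840 / (14.6 × 7140) = 85.92 m³/d.

Q_w ≈ 85.9 m³/d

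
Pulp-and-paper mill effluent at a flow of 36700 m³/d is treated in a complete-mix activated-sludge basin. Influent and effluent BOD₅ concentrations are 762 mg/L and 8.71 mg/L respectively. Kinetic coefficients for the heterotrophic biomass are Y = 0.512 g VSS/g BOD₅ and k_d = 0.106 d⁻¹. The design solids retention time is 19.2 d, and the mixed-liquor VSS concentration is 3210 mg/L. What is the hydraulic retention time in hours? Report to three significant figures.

Rearranging the biomass balance for a CMAS with decay, V = Y·Q·ΔS·θ_c / [X·(1+k_d θ_c)] = 0.512 × 36700 × (762 − 8.71) × 19.2 / [3210 × (1 + 0.106 × 19.2)] = 2.72×10^8 / 9743 = 27894 m³.
HRT = V/Q = 27894 m³ / 36700 m³·d⁻¹ = 0.7600 d × 24 = 18.24 h.

τ ≈ 18.2 h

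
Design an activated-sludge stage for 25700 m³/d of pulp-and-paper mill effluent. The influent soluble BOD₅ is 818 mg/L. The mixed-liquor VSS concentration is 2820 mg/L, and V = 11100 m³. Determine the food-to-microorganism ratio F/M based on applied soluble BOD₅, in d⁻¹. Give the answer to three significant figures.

F/M ≈ 0.672 d⁻¹

F/M = Q·S₀ / (V·X) = 25700 × 818 / (11100 × 2820) = 0.6716 g soluble BOD₅·(g VSS·d)⁻¹.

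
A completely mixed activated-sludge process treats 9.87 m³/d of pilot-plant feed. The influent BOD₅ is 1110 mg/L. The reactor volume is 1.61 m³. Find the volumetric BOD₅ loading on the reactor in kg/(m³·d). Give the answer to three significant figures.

L_v ≈ 6.80 kg BOD₅/(m³·d)

Volumetric loading L_v = Q·S₀ / V = 9.87 × 1110 g/m³ / 1.610 m³ = 6805 g/(m³·d) = 6.805 kg BOD₅/(m³·d).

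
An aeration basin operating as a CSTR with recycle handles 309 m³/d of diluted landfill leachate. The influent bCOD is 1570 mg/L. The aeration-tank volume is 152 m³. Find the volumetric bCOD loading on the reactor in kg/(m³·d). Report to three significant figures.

L_v ≈ 3.19 kg bCOD/(m³·d)

Volumetric loading L_v = Q·S₀ / V = 309 × 1570 g/m³ / 152.0 m³ = 3192 g/(m³·d) = 3.192 kg bCOD/(m³·d).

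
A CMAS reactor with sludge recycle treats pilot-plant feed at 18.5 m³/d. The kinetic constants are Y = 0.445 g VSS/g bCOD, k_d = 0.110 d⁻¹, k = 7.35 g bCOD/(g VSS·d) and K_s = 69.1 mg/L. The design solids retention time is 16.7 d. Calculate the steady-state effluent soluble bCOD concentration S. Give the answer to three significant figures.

S ≈ 3.79 mg/L

From the Monod/SRT balance for a CMAS, S = K_s·(1+k_d θ_c)/[θ_c·(Y k − k_d) − 1] = 69.1 × (1 + 0.110 × 16.7) / [16.7 × (0.445 × 7.35 − 0.110) − 1] = 196.0 / 51.78 = 3.786 mg/L.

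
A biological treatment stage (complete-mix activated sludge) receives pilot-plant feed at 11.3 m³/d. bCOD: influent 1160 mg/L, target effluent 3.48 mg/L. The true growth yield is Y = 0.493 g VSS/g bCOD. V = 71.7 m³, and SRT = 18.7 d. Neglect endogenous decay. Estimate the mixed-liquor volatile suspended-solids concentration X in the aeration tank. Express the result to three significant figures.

X ≈ 1680 mg/L

X = Y·Q·ΔS·θ_c / V = 0.493 × 11.3 × (1160 − 3.48) × 18.7 / 71.7 = 1680 mg/L.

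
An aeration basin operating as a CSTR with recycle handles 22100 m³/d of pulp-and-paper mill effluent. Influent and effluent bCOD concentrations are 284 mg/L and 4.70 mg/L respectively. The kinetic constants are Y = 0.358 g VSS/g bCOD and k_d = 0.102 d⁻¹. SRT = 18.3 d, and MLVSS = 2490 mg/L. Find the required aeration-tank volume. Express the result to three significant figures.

Steady-state biomass mass balance: V·X·(1 + k_d·θ_c) = Y·Q·(S₀ − S)·θ_c, so V = 0.358 × 22100 × (284 − 4.70) × 18.3 / [2490 × (1 + 0.102 × 18.3)] = 4.04×10^7 / 7138 = 5665 m³.

V ≈ 5670 m³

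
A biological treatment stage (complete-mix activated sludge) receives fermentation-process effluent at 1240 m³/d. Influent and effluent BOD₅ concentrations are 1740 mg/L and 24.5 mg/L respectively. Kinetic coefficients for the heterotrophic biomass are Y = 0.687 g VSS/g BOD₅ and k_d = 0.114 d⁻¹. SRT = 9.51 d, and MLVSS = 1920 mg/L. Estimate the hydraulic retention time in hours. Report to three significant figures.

τ ≈ 67.2 h

From the SRT design equation V = Y Q (S₀−S) θ_c / [X (1 + k_d θ_c)] = 0.687 × 1240 × (1740 − 24.5) × 9.51 / [1920 × (1 + 0.114 × 9.51)] = 1.39×10^7 / 4002 = 3473 m³.
HRT = V/Q = 3473 m³ / 1240 m³·d⁻¹ = 2.801 d × 24 = 67.22 h.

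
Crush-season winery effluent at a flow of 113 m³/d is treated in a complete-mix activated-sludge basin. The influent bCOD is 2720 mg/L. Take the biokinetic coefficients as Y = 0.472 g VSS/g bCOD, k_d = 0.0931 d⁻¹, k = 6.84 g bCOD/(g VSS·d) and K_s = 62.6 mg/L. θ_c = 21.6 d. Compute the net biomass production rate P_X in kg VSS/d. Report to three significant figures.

For a completely mixed reactor with recycle the Lawrence–McCarty relation gives S = K_s·(1 + k_d·θ_c) / [θ_c·(Y·k − k_d) − 1] = 62.6 × (1 + 0.0931 × 21.6) / [21.6 × (0.472 × 6.84 − 0.0931) − 1] = 188.5 / 66.72 = 2.825 mg/L.
The observed yield is Y_obs = Y/(1 + k_d·θ_c) = 0.472 / (1 + 0.0931 × 21.6) = 0.472 / 3.011 = 0.1568 g VSS per g bCOD removed.
Substrate removed = Q·(S₀ − S) = 113 m³/d × (2720 − 2.82) g/m³ = 3.07×10^5 g/d = 307.0 kg/d.
Biomass produced: P_X = Y_obs·Q·ΔS = 0.1568 × 307.0 ≈ 48.13 kg VSS/d.

P_X ≈ 48.1 kg VSS/d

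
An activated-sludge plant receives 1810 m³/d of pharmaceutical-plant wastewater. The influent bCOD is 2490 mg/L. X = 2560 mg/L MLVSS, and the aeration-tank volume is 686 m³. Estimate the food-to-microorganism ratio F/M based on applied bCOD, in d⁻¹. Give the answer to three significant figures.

F/M ≈ 2.57 d⁻¹

F/M = applied load / biomass = Q·S₀/(V·X) = 1810 × 2490 / (686.0 × 2560) = 2.566 d⁻¹.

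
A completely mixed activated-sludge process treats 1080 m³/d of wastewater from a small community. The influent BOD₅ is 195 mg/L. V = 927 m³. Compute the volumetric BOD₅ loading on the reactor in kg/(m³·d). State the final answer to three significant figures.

L_v ≈ 0.227 kg BOD₅/(m³·d)

Applied BOD₅ load per unit volume = Q·S₀/V = (1080 × 195/1000)/927.0 = 0.2272 kg BOD₅·m⁻³·d⁻¹.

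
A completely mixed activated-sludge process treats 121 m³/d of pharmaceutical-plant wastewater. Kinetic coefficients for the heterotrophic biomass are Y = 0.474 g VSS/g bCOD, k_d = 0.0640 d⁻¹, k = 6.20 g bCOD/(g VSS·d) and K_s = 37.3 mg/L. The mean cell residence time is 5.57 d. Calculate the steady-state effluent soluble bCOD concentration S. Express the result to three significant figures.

Effluent substrate depends only on kinetics and SRT: S = K_s(1 + k_d θ_c) / [θ_c(Yk − k_d) − 1] = 37.3 × (1 + 0.0640 × 5.57) / [5.57 × (0.474 × 6.20 − 0.0640) − 1] = 50.60 / 15.01 = 3.370 mg/L.

S ≈ 3.37 mg/L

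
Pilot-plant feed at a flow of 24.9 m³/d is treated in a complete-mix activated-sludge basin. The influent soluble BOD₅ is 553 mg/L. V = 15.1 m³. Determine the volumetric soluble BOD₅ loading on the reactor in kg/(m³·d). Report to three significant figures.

L_v ≈ 0.912 kg soluble BOD₅/(m³·d)

Volumetric loading L_v = Q·S₀ / V = 24.9 × 553 g/m³ / 15.10 m³ = 911.9 g/(m³·d) = 0.9119 kg soluble BOD₅/(m³·d).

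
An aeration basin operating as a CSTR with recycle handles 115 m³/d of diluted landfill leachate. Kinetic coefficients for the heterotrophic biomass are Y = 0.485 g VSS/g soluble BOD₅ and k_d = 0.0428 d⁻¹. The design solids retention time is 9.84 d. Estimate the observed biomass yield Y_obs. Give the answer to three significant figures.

Observed yield with endogenous decay: Y_obs = Y / (1 + k_d·θ_c) = 0.485 / (1 + 0.0428 × 9.84) = 0.485 / 1.421 = 0.3413 g VSS/g soluble BOD₅.

Y_obs ≈ 0.341 g VSS/g soluble BOD₅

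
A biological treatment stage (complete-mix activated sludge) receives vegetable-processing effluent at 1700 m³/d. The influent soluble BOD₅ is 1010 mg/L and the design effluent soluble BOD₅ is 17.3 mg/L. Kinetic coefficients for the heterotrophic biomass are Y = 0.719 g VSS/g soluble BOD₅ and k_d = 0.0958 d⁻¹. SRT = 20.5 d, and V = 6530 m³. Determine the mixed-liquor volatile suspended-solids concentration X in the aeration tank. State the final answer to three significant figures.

From V·X·(1 + k_d·θ_c) = Y·Q·(S₀ − S)·θ_c: X = 0.719 × 1700 × (1010 − 17.3) × 20.5 / [6530 × (1 + 0.0958 × 20.5)] = 1285 mg/L.

X ≈ 1290 mg/L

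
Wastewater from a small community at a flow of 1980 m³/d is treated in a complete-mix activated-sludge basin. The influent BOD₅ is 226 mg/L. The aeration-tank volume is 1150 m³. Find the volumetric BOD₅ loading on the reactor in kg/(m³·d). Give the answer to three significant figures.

L_v ≈ 0.389 kg BOD₅/(m³·d)

Applied BOD₅ load per unit volume = Q·S₀/V = (1980 × 226/1000)/1150 = 0.3891 kg BOD₅·m⁻³·d⁻¹.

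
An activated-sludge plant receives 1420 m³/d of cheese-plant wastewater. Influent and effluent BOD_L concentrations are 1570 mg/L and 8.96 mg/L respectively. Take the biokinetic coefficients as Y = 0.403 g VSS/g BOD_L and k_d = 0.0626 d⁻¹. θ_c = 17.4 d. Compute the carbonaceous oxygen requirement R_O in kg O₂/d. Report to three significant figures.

R_O ≈ 1610 kg O₂/d

Observed yield with endogenous decay: Y_obs = Y / (1 + k_d·θ_c) = 0.403 / (1 + 0.0626 × 17.4) = 0.403 / 2.089 = 0.1929 g VSS/g BOD_L.
Substrate removed = Q·(S₀ − S) = 1420 m³/d × (1570 − 8.96) g/m³ = 2.22×10^6 g/d = 2217 kg/d.
Biomass synthesised: P_X = Y_obs × 2217 = 427.6 kg VSS/d.
R_O = Q·(S₀ − S) − 1.42·P_X = 2217 − 1.42 × 427.6 = 1610 kg O₂/d.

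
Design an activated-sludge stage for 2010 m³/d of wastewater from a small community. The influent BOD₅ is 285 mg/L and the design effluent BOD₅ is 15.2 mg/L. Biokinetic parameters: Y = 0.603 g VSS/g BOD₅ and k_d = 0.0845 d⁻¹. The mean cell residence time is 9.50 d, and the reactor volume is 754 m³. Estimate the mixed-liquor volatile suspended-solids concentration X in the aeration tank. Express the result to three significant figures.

X ≈ 2290 mg/L

From V·X·(1 + k_d·θ_c) = Y·Q·(S₀ − S)·θ_c: X = 0.603 × 2010 × (285 − 15.2) × 9.50 / [754 × (1 + 0.0845 × 9.50)] = 2285 mg/L.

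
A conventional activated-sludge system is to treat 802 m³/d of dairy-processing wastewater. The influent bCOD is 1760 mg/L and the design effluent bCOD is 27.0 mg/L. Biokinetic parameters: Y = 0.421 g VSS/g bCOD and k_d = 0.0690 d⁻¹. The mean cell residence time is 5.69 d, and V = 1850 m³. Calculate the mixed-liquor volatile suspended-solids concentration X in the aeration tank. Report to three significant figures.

X ≈ 1290 mg/L

From V·X·(1 + k_d·θ_c) = Y·Q·(S₀ − S)·θ_c: X = 0.421 × 802 × (1760 − 27.0) × 5.69 / [1850 × (1 + 0.0690 × 5.69)] = 1292 mg/L.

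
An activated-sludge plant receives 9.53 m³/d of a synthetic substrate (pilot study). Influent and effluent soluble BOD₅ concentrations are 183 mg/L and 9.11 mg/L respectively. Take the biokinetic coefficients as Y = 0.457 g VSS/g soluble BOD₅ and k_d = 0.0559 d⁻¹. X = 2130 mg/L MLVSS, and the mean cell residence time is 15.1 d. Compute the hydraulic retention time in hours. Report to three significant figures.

Steady-state biomass mass balance: V·X·(1 + k_d·θ_c) = Y·Q·(S₀ − S)·θ_c, so V = 0.457 × 9.53 × (183 − 9.11) × 15.1 / [2130 × (1 + 0.0559 × 15.1)] = 1.14×10^4 / 3928 = 2.911 m³.
HRT = V/Q = 2.911 m³ / 9.53 m³·d⁻¹ = 0.3055 d × 24 = 7.332 h.

τ ≈ 7.33 h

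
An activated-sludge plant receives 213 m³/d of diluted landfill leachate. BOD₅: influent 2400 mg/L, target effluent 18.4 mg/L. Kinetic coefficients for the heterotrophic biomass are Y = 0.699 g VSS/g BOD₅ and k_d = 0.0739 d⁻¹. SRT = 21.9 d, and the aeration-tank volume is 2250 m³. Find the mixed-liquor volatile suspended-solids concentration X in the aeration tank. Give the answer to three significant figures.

From V·X·(1 + k_d·θ_c) = Y·Q·(S₀ − S)·θ_c: X = 0.699 × 213 × (2400 − 18.4) × 21.9 / [2250 × (1 + 0.0739 × 21.9)] = 1318 mg/L.

X ≈ 1320 mg/L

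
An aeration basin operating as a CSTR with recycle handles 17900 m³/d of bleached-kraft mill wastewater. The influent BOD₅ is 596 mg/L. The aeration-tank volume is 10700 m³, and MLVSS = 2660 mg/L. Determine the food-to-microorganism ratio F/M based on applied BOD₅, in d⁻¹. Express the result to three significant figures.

F/M ≈ 0.375 d⁻¹

Food-to-microorganism ratio F/M = Q S₀ / (V X) = 17900 × 596 / (10700 × 2660) = 0.3748 d⁻¹.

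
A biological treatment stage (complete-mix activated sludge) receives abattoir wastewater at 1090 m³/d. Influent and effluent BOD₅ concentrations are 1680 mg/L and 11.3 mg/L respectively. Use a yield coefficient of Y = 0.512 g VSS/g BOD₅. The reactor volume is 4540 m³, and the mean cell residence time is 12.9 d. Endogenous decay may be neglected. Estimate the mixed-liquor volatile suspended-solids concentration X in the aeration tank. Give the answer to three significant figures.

From V·X = Y·Q·(S₀ − S)·θ_c (decay neglected): X = 0.512 × 1090 × (1680 − 11.3) × 12.9 / 4540 = 2646 mg/L.

X ≈ 2650 mg/L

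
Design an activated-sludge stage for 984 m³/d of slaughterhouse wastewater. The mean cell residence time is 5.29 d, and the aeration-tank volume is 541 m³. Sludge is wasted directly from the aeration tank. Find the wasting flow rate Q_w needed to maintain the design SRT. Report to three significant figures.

With mixed-liquor wasting, θ_c = V/Q_w, so Q_w = V/θ_c = 541.0/5.29 = 102.3 m³/d.

Q_w ≈ 102 m³/d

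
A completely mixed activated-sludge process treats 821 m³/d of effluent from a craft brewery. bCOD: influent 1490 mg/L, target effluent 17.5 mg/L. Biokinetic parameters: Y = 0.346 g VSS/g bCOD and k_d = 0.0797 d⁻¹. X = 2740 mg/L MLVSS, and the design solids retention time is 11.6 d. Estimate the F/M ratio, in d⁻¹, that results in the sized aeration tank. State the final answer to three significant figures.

From the SRT design equation V = Y Q (S₀−S) θ_c / [X (1 + k_d θ_c)] = 0.346 × 821 × (1490 − 17.5) × 11.6 / [2740 × (1 + 0.0797 × 11.6)] = 4.85×10^6 / 5273 = 920.2 m³.
F/M = applied load / biomass = Q·S₀/(V·X) = 821 × 1490 / (920.2 × 2740) = 0.4852 d⁻¹.

F/M ≈ 0.485 d⁻¹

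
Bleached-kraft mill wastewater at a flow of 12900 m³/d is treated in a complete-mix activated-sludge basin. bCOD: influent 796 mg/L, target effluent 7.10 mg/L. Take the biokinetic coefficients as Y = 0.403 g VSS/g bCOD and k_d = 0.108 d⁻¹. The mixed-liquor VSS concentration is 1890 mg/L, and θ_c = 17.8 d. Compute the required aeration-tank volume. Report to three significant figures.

Rearranging the biomass balance for a CMAS with decay, V = Y·Q·ΔS·θ_c / [X·(1+k_d θ_c)] = 0.403 × 12900 × (796 − 7.10) × 17.8 / [1890 × (1 + 0.108 × 17.8)] = 7.3×10^7 / 5523 = 13217 m³.

V ≈ 13200 m³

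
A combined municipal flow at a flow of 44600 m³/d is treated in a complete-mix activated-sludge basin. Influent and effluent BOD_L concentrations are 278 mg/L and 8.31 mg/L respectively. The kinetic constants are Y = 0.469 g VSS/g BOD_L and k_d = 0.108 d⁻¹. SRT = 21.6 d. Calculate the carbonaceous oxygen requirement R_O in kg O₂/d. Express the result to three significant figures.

R_O ≈ 9620 kg O₂/d

Correct the yield for decay: Y_obs = Y/(1 + k_d θ_c) = 0.469 / (1 + 0.108 × 21.6) = 0.469 / 3.333 = 0.1407.
Mass of BOD_L removed per day: Q(S₀ − S) = 44600 × 269.7 g/m³ = 12028 kg/d.
Biomass synthesised: P_X = Y_obs × 12028 = 1693 kg VSS/d.
R_O = Q·ΔS − 1.42 P_X = 12028 − 2404 = 9625 kg O₂/d.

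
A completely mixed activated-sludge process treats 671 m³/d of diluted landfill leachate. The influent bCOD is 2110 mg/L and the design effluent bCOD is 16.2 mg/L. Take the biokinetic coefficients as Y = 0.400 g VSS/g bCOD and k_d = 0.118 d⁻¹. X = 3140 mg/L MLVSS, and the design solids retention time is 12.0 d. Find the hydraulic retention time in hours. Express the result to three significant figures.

τ ≈ 31.8 h

From the SRT design equation V = Y Q (S₀−S) θ_c / [X (1 + k_d θ_c)] = 0.400 × 671 × (2110 − 16.2) × 12.0 / [3140 × (1 + 0.118 × 12.0)] = 6.74×10^6 / 7586 = 888.9 m³.
τ = V/Q = 888.9/671 = 1.325 d, or 31.80 h.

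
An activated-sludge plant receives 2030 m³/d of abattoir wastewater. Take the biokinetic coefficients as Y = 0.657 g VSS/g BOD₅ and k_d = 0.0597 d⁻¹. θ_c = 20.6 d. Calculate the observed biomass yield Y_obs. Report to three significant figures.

Y_obs = Y / (1 + k_d θ_c) = 0.657 / (1 + 0.0597 × 20.6) = 0.657 / 2.230 = 0.2946.

Y_obs ≈ 0.295 g VSS/g BOD₅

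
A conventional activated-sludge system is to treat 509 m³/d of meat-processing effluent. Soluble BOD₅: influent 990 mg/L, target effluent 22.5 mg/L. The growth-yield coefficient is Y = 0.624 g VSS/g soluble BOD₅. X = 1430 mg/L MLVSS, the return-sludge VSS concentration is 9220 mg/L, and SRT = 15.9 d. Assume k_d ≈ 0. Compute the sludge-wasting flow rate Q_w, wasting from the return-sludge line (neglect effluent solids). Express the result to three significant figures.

Q_w ≈ 33.3 m³/d

V·X = Y·Q·ΔS·θ_c gives V = 0.624 × 509 × (990 − 22.5) × 15.9 / 1430 = 3417 m³.
θ_c = V·X/(Q_w·X_r) when wasting from the recycle, so Q_w = V·X/(θ_c·X_r) = 3417 × 1430 / (15.9 × 9220) = 33.33 m³/d.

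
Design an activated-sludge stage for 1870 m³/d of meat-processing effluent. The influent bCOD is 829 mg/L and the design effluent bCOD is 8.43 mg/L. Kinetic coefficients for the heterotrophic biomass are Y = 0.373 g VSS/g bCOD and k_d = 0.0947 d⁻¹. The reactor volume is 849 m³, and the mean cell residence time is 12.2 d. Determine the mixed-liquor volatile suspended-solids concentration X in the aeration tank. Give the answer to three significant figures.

X ≈ 3820 mg/L

X = Y·Q·ΔS·θ_c / [V·(1 + k_d θ_c)] = 0.373 × 1870 × (829 − 8.43) × 12.2 / [849 × (1 + 0.0947 × 12.2)] = 3816 mg/L.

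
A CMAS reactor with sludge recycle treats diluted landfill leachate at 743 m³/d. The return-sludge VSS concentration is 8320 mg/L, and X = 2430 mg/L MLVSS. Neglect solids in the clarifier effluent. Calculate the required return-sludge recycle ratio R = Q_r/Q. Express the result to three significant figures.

R ≈ 0.413

Mass balance around the secondary clarifier (neglecting effluent solids): R = X / (X_r − X) = 2430 / (8320 − 2430) = 0.4126.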